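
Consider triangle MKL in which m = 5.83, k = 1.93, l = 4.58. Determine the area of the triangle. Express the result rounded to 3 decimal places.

3.761

Semiperimeter s = (5.83 + 1.93 + 4.58)/2 = 6.17.
Heron's formula: area = √(6.17·0.34·4.24·1.59) ≈ 3.7607.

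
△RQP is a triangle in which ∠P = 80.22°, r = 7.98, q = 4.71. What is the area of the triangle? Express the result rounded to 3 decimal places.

18.520

Area = ½·r·q·sin P ≈ 18.52.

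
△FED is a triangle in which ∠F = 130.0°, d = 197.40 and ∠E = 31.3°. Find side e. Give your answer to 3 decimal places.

319.866

The third angle is ∠D = 180° − ∠F − ∠E = 18.70°.
Law of sines: e = d·sin E/sin D ≈ 319.87.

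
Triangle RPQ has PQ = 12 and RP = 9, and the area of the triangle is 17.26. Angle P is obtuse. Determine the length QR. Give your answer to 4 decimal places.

20.7285

From area = ½·RP·PQ·sin P, we get sin P = 2·area/(RP·PQ) ≈ 0.31963.
Taking the obtuse solution, ∠P ≈ 161.36°.
Law of cosines then gives QR ≈ 20.728.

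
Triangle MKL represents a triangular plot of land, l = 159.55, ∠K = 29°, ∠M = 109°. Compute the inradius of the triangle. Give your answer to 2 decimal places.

The third angle is ∠L = 180° − ∠M − ∠K = 42.00°.
Law of sines: m = l·sin M/sin L ≈ 225.45.
Law of sines: k = l·sin K/sin L ≈ 115.6.
Area = ½·l·m·sin K ≈ 8719.5.
Semiperimeter s = (225.45+115.6+159.55)/2 = 250.3.
Inradius = area/s = 8719.5/250.3 ≈ 34.836.

34.84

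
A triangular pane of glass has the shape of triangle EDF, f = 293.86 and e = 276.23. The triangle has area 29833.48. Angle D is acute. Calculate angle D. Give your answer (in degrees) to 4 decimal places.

From area = ½·f·e·sin D, we get sin D = 2·area/(f·e) ≈ 0.73506.
Taking the acute solution, ∠D ≈ 47.31°.

47.3123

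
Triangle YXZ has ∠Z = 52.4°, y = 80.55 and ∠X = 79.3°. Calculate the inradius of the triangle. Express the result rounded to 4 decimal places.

r ≈ 24.8694

The third angle is ∠Y = 180° − ∠X − ∠Z = 48.30°.
Law of sines: x = y·sin X/sin Y ≈ 106.01.
Law of sines: z = y·sin Z/sin Y ≈ 85.475.
Area = ½·y·x·sin Z ≈ 3382.7.
Semiperimeter s = (80.55+106.01+85.475)/2 = 136.02.
Inradius = area/s = 3382.7/136.02 ≈ 24.869.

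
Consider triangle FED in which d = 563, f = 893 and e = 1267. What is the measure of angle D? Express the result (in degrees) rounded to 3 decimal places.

By the law of cosines, cos D = (f² + e² − d²) / (2·f·e) ≈ 0.92174, so ∠D ≈ 22.82°.

22.818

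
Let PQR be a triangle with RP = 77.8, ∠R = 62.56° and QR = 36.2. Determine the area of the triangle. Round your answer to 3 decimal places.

Area = ½·QR·RP·sin R ≈ 1249.8.

area ≈ 1249.751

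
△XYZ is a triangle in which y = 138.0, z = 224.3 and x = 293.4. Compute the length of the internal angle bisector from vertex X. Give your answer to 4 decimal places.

t_X ≈ 103.2162

By the law of cosines, cos X = (y² + z² − x²) / (2·y·z) ≈ -0.27023, so ∠X ≈ 105.68°.
The bisector from X has length 2·y·z·cos(∠X/2)/(y+z) ≈ 103.22.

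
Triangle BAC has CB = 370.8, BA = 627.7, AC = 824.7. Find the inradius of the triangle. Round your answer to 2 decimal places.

Semiperimeter s = (824.7 + 370.8 + 627.7)/2 = 911.6.
Heron's formula: area = √(911.6·86.9·540.8·283.9) ≈ 1.1028e+05.
Inradius = area/s = 1.1028e+05/911.6 ≈ 120.98.

120.98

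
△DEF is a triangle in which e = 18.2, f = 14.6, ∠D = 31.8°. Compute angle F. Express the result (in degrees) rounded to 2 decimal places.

∠F ≈ 53.03°

By the law of cosines, d² = e² + f² − 2·e·f·cos D = 92.733, so d ≈ 9.6298.
Law of cosines again: cos F = (d² + e² − f²)/(2·d·e) ≈ 0.60142, so ∠F ≈ 53.03°.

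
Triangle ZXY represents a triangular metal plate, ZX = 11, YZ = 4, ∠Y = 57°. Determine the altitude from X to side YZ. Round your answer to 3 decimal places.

Law of sines: sin X = YZ·sin Y/ZX ≈ 0.30497.
Since ZX ≥ YZ, only the acute value applies: ∠X ≈ 17.76°.
Then ∠Z = 180° − ∠Y − ∠X ≈ 105.24°.
Law of sines gives XY = ZX·sin Z/sin Y ≈ 12.655.
Area = ½·ZX·YZ·sin Z ≈ 21.226.
The altitude from X has length 2·area/YZ ≈ 10.613.

10.613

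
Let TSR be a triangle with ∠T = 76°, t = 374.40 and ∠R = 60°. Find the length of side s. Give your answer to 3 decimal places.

268.042

The third angle is ∠S = 180° − ∠R − ∠T = 44.00°.
Law of sines: s = t·sin S/sin T ≈ 268.04.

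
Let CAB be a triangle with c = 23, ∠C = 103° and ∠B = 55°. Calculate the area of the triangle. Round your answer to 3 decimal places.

83.299

The third angle is ∠A = 180° − ∠B − ∠C = 22.00°.
Law of sines: a = c·sin A/sin C ≈ 8.8426.
Law of sines: b = c·sin B/sin C ≈ 19.336.
Area = ½·c·a·sin B ≈ 83.299.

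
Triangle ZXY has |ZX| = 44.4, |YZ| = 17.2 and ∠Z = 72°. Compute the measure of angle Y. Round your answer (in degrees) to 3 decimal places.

85.289

By the law of cosines, |XY|² = |YZ|² + |ZX|² − 2·|YZ|·|ZX|·cos Z = 1795.2, so |XY| ≈ 42.37.
Law of cosines again: cos Y = (|XY|² + |YZ|² − |ZX|²)/(2·|XY|·|YZ|) ≈ 0.08213, so ∠Y ≈ 85.29°.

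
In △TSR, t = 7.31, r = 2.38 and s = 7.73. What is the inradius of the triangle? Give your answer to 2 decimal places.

1.00

Semiperimeter p = (7.31 + 7.73 + 2.38)/2 = 8.71.
Heron's formula: area = √(8.71·1.4·0.98·6.33) ≈ 8.6974.
Inradius = area/p = 8.6974/8.71 ≈ 0.99855.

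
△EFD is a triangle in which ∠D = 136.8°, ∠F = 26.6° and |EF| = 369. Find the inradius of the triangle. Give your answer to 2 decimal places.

The third angle is ∠E = 180° − ∠F − ∠D = 16.60°.
Law of sines: |FD| = |EF|·sin E/sin D ≈ 154.
Law of sines: |DE| = |EF|·sin F/sin D ≈ 241.36.
Area = ½·|EF|·|FD|·sin F ≈ 12722.
Semiperimeter s = (154+241.36+369)/2 = 382.18.
Inradius = area/s = 12722/382.18 ≈ 33.288.

33.29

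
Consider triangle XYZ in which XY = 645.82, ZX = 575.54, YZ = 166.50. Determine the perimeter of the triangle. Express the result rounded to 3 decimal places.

Perimeter = 166.5 + 575.54 + 645.82 = 1387.9.

perimeter ≈ 1387.860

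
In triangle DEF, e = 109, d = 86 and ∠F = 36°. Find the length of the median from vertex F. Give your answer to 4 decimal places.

By the law of cosines, f² = d² + e² − 2·d·e·cos F = 4109.5, so f ≈ 64.106.
Median from F: ½√(2·d² + 2·e² − f²) ≈ 92.796.

92.7961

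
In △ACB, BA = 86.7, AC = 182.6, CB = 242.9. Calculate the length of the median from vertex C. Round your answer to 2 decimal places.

Median from C: ½√(2·AC² + 2·CB² − BA²) ≈ 210.46.

m_C ≈ 210.46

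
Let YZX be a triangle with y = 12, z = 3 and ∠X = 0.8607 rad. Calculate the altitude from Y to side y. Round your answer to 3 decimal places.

By the law of cosines, x² = y² + z² − 2·y·z·cos X = 106.06, so x ≈ 10.299.
Area = ½·y·z·sin X ≈ 13.649.
The altitude from Y has length 2·area/y ≈ 2.2749.

h_Y ≈ 2.275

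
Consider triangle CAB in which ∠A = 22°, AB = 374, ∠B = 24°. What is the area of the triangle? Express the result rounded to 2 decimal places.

area ≈ 14813.85

The third angle is ∠C = 180° − ∠A − ∠B = 134.00°.
Law of sines: BC = AB·sin A/sin C ≈ 194.77.
Law of sines: CA = AB·sin B/sin C ≈ 211.47.
Area = ½·AB·BC·sin B ≈ 14814.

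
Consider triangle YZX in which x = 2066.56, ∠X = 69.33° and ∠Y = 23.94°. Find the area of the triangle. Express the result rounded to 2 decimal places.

The third angle is ∠Z = 180° − ∠X − ∠Y = 86.73°.
Law of sines: y = x·sin Y/sin X ≈ 896.26.
Law of sines: z = x·sin Z/sin X ≈ 2205.1.
Area = ½·x·y·sin Z ≈ 9.2458e+05.

area ≈ 924581.22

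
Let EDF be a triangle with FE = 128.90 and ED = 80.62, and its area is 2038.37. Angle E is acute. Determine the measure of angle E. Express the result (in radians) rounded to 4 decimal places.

0.4031

From area = ½·FE·ED·sin E, we get sin E = 2·area/(FE·ED) ≈ 0.39230.
Taking the acute solution, ∠E ≈ 0.4031 rad.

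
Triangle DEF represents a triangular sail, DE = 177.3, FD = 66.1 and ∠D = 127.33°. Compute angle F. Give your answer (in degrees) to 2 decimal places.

∠F ≈ 39.08°

By the law of cosines, EF² = FD² + DE² − 2·FD·DE·cos D = 50018, so EF ≈ 223.65.
Law of cosines again: cos F = (EF² + FD² − DE²)/(2·EF·FD) ≈ 0.77629, so ∠F ≈ 39.08°.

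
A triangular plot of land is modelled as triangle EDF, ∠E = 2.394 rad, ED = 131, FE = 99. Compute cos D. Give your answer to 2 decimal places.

By the law of cosines, DF² = FE² + ED² − 2·FE·ED·cos E = 45983, so DF ≈ 214.44.
Law of cosines again: cos D = (ED² + DF² − FE²)/(2·ED·DF) ≈ 0.94946, so ∠D ≈ 0.319 rad.

0.95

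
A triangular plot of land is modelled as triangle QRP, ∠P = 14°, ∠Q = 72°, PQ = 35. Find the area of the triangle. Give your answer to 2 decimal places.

area ≈ 141.27

The third angle is ∠R = 180° − ∠P − ∠Q = 94.00°.
Law of sines: RP = PQ·sin Q/sin R ≈ 33.368.
Law of sines: QR = PQ·sin P/sin R ≈ 8.4879.
Area = ½·PQ·RP·sin P ≈ 141.27.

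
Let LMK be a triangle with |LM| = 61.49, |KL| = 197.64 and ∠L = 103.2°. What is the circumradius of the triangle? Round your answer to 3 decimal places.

R ≈ 112.977

By the law of cosines, |MK|² = |KL|² + |LM|² − 2·|KL|·|LM|·cos L = 48393, so |MK| ≈ 219.98.
Area = ½·|KL|·|LM|·sin L ≈ 5915.9.
Circumradius = |MK|/(2 sin L) ≈ 112.98.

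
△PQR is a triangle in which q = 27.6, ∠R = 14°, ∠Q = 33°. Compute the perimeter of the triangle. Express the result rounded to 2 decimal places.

76.92

The third angle is ∠P = 180° − ∠Q − ∠R = 133.00°.
Law of sines: p = q·sin P/sin Q ≈ 37.062.
Law of sines: r = q·sin R/sin Q ≈ 12.26.
Semiperimeter s = (37.062+27.6+12.26)/2 = 38.461.
Perimeter = 37.062 + 27.6 + 12.26 = 76.921.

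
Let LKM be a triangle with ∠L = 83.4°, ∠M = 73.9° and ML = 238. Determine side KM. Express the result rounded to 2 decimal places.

The third angle is ∠K = 180° − ∠M − ∠L = 22.70°.
Law of sines: KM = ML·sin L/sin K ≈ 612.64.

612.64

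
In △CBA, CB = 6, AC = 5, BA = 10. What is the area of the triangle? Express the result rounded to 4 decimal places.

Semiperimeter s = (10 + 5 + 6)/2 = 10.5.
Heron's formula: area = √(10.5·0.5·5.5·4.5) ≈ 11.399.

area ≈ 11.3990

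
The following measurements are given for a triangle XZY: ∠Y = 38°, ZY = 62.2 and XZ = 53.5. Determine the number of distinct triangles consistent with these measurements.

2

ZY·sin Y = 62.2·sin(38°) ≈ 38.29.
Since ZY sin Y < XZ < ZY (38.29 < 53.5 < 62.2), two triangles exist.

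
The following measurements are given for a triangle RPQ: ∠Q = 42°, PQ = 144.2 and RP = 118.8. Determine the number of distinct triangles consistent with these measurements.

PQ·sin Q = 144.2·sin(42°) ≈ 96.49.
Since PQ sin Q < RP < PQ (96.49 < 118.8 < 144.2), two triangles exist.

2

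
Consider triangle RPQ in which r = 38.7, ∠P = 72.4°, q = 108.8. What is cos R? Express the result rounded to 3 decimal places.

By the law of cosines, p² = q² + r² − 2·q·r·cos P = 10789, so p ≈ 103.87.
Law of cosines again: cos R = (p² + q² − r²)/(2·p·q) ≈ 0.93481, so ∠R ≈ 20.80°.

cos R ≈ 0.935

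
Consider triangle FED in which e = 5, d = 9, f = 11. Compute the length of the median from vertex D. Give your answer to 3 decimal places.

m_D ≈ 7.263

Median from D: ½√(2·f² + 2·e² − d²) ≈ 7.2629.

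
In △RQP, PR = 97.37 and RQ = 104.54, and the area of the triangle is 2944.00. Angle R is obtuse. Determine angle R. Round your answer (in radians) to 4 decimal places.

From area = ½·PR·RQ·sin R, we get sin R = 2·area/(PR·RQ) ≈ 0.57844.
Taking the obtuse solution, ∠R ≈ 2.525 rad.

∠R ≈ 2.5248 rad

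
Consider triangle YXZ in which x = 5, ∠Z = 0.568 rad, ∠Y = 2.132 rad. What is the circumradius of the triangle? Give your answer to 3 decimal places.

5.850

The third angle is ∠X = π − ∠Z − ∠Y = 0.442 rad.
Law of sines: y = x·sin Y/sin X ≈ 9.9047.
Law of sines: z = x·sin Z/sin X ≈ 6.2935.
Circumradius = x/(2 sin X) ≈ 5.8496.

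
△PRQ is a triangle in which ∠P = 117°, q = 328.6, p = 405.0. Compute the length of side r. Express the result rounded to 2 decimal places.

Law of sines: sin Q = q·sin P/p ≈ 0.72293.
Since p ≥ q, only the acute value applies: ∠Q ≈ 46.30°.
Then ∠R = 180° − ∠P − ∠Q ≈ 16.70°.
Law of sines gives r = p·sin R/sin P ≈ 130.64.

130.64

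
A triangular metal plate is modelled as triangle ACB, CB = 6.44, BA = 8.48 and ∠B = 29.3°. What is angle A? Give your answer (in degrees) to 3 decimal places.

∠A ≈ 47.739°

By the law of cosines, AC² = CB² + BA² − 2·CB·BA·cos B = 18.135, so AC ≈ 4.2585.
Law of cosines again: cos A = (BA² + AC² − CB²)/(2·BA·AC) ≈ 0.67251, so ∠A ≈ 47.74°.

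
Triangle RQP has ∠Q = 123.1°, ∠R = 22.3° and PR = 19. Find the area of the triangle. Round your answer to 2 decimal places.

area ≈ 46.43

The third angle is ∠P = 180° − ∠R − ∠Q = 34.60°.
Law of sines: QP = PR·sin R/sin Q ≈ 8.6063.
Law of sines: RQ = PR·sin P/sin Q ≈ 12.879.
Area = ½·PR·QP·sin P ≈ 46.427.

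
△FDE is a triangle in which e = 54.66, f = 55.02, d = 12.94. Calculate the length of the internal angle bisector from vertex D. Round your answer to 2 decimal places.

54.46

By the law of cosines, cos D = (e² + f² − d²) / (2·e·f) ≈ 0.97218, so ∠D ≈ 13.55°.
The bisector from D has length 2·e·f·cos(∠D/2)/(e+f) ≈ 54.457.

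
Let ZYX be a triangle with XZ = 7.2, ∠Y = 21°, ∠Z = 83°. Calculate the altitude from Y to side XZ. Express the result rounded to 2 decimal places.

19.35

The third angle is ∠X = 180° − ∠Z − ∠Y = 76.00°.
Law of sines: YX = XZ·sin Z/sin Y ≈ 19.941.
Law of sines: ZY = XZ·sin X/sin Y ≈ 19.494.
Area = ½·XZ·YX·sin X ≈ 69.656.
The altitude from Y has length 2·area/XZ ≈ 19.349.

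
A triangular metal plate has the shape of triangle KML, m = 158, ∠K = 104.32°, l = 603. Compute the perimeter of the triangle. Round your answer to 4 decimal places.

By the law of cosines, k² = m² + l² − 2·m·l·cos K = 4.357e+05, so k ≈ 660.08.
Semiperimeter s = (660.08+158+603)/2 = 710.54.
Perimeter = 660.08 + 158 + 603 = 1421.1.

perimeter ≈ 1421.0777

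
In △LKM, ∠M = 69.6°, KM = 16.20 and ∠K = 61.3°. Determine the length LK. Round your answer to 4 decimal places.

20.0885

The third angle is ∠L = 180° − ∠K − ∠M = 49.10°.
Law of sines: LK = KM·sin M/sin L ≈ 20.089.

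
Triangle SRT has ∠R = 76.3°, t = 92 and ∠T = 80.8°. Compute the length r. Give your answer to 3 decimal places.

The third angle is ∠S = 180° − ∠R − ∠T = 22.90°.
Law of sines: r = t·sin R/sin T ≈ 90.547.

90.547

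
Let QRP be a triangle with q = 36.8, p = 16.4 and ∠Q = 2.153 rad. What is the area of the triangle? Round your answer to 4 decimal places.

172.1702

Law of sines: sin P = p·sin Q/q ≈ 0.37223.
Since q ≥ p, only the acute value applies: ∠P ≈ 0.381 rad.
Then ∠R = π − ∠Q − ∠P ≈ 0.607 rad.
Law of sines gives r = q·sin R/sin Q ≈ 25.138.
Area = ½·q·p·sin R ≈ 172.17.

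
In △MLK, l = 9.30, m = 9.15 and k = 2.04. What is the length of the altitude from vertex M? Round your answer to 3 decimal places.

Semiperimeter s = (9.15 + 9.3 + 2.04)/2 = 10.245.
Heron's formula: area = √(10.245·1.095·0.945·8.205) ≈ 9.3265.
The altitude from M has length 2·area/m ≈ 2.0386.

2.039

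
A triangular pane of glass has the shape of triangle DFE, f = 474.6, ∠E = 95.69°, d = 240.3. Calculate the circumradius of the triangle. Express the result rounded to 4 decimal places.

By the law of cosines, e² = d² + f² − 2·d·f·cos E = 3.056e+05, so e ≈ 552.81.
Area = ½·d·f·sin E ≈ 56742.
Circumradius = e/(2 sin E) ≈ 277.78.

R ≈ 277.7758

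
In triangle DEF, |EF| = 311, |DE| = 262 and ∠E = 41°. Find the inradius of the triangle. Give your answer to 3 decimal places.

r ≈ 68.636

By the law of cosines, |FD|² = |DE|² + |EF|² − 2·|DE|·|EF|·cos E = 42375, so |FD| ≈ 205.85.
Area = ½·|DE|·|EF|·sin E ≈ 26729.
Semiperimeter s = (311+205.85+262)/2 = 389.43.
Inradius = area/s = 26729/389.43 ≈ 68.636.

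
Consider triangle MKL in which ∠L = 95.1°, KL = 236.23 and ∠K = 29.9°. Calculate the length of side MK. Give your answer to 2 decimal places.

287.24

The third angle is ∠M = 180° − ∠K − ∠L = 55.00°.
Law of sines: MK = KL·sin L/sin M ≈ 287.24.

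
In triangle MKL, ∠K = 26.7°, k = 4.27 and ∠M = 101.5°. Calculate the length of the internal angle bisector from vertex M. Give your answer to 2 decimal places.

The third angle is ∠L = 180° − ∠M − ∠K = 51.80°.
Law of sines: m = k·sin M/sin K ≈ 9.3125.
Law of sines: l = k·sin L/sin K ≈ 7.4682.
The bisector from M has length 2·k·l·cos(∠M/2)/(k+l) ≈ 3.4377.

t_M ≈ 3.44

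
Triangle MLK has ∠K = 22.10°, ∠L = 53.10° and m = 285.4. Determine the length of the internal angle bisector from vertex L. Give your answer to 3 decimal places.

The third angle is ∠M = 180° − ∠L − ∠K = 104.80°.
Law of sines: l = m·sin L/sin M ≈ 236.06.
Law of sines: k = m·sin K/sin M ≈ 111.06.
The bisector from L has length 2·k·m·cos(∠L/2)/(k+m) ≈ 143.03.

143.035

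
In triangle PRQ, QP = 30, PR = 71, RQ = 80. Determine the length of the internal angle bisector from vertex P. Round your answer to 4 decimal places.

By the law of cosines, cos P = (QP² + PR² − RQ²) / (2·QP·PR) ≈ -0.10775, so ∠P ≈ 96.19°.
The bisector from P has length 2·QP·PR·cos(∠P/2)/(QP+PR) ≈ 28.172.

t_P ≈ 28.1720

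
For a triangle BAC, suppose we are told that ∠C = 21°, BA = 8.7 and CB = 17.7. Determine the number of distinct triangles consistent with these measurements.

2

CB·sin C = 17.7·sin(21°) ≈ 6.343.
Since CB sin C < BA < CB (6.343 < 8.7 < 17.7), two triangles exist.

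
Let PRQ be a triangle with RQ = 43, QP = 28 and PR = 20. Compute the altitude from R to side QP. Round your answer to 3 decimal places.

h_R ≈ 16.093

Semiperimeter s = (43 + 28 + 20)/2 = 45.5.
Heron's formula: area = √(45.5·2.5·17.5·25.5) ≈ 225.3.
The altitude from R has length 2·area/QP ≈ 16.093.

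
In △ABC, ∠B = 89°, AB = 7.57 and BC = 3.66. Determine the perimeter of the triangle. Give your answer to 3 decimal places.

19.581

By the law of cosines, CA² = AB² + BC² − 2·AB·BC·cos B = 69.733, so CA ≈ 8.3507.
Semiperimeter s = (3.66+8.3507+7.57)/2 = 9.7903.
Perimeter = 3.66 + 8.3507 + 7.57 = 19.581.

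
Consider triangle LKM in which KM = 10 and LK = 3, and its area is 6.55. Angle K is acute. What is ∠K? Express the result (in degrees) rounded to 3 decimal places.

∠K ≈ 25.891°

From area = ½·LK·KM·sin K, we get sin K = 2·area/(LK·KM) ≈ 0.43667.
Taking the acute solution, ∠K ≈ 25.89°.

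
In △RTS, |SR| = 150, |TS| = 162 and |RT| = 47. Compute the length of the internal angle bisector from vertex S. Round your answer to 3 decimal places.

t_S ≈ 154.106

By the law of cosines, cos S = (|TS|² + |SR|² − |RT|²) / (2·|TS|·|SR|) ≈ 0.95751, so ∠S ≈ 16.76°.
The bisector from S has length 2·|TS|·|SR|·cos(∠S/2)/(|TS|+|SR|) ≈ 154.11.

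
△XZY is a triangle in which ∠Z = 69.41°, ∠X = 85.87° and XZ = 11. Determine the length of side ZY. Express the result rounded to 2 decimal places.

26.24

The third angle is ∠Y = 180° − ∠X − ∠Z = 24.72°.
Law of sines: ZY = XZ·sin X/sin Y ≈ 26.236.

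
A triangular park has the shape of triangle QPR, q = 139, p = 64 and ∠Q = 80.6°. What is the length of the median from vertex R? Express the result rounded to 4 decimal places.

m_R ≈ 84.8553

Law of sines: sin P = p·sin Q/q ≈ 0.45425.
Since q ≥ p, only the acute value applies: ∠P ≈ 27.02°.
Then ∠R = 180° − ∠Q − ∠P ≈ 72.38°.
Law of sines gives r = q·sin R/sin Q ≈ 134.28.
Median from R: ½√(2·q² + 2·p² − r²) ≈ 84.855.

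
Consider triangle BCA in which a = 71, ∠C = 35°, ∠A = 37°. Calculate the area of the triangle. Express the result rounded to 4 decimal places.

area ≈ 2284.6586

The third angle is ∠B = 180° − ∠C − ∠A = 108.00°.
Law of sines: b = a·sin B/sin A ≈ 112.2.
Law of sines: c = a·sin C/sin A ≈ 67.669.
Area = ½·a·b·sin C ≈ 2284.7.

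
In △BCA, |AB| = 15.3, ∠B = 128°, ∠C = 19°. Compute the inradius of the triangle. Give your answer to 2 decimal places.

The third angle is ∠A = 180° − ∠B − ∠C = 33.00°.
Law of sines: |CA| = |AB|·sin B/sin C ≈ 37.032.
Law of sines: |BC| = |AB|·sin A/sin C ≈ 25.595.
Area = ½·|AB|·|CA|·sin A ≈ 154.3.
Semiperimeter s = (37.032+15.3+25.595)/2 = 38.964.
Inradius = area/s = 154.3/38.964 ≈ 3.96.

3.96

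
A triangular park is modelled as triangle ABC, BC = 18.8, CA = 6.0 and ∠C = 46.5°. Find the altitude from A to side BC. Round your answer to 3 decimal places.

By the law of cosines, AB² = BC² + CA² − 2·BC·CA·cos C = 234.15, so AB ≈ 15.302.
Area = ½·BC·CA·sin C ≈ 40.911.
The altitude from A has length 2·area/BC ≈ 4.3522.

h_A ≈ 4.352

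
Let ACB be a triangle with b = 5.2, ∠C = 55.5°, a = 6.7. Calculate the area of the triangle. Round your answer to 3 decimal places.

area ≈ 14.356

Area = ½·b·a·sin C ≈ 14.356.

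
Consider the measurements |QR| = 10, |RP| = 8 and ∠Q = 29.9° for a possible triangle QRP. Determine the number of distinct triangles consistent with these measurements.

2

|QR|·sin Q = 10·sin(29.9°) ≈ 4.985.
Since |QR| sin Q < |RP| < |QR| (4.985 < 8 < 10), two triangles exist.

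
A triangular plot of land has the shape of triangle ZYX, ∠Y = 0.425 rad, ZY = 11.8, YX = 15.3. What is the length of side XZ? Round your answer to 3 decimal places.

6.661

By the law of cosines, XZ² = ZY² + YX² − 2·ZY·YX·cos Y = 44.372, so XZ ≈ 6.6612.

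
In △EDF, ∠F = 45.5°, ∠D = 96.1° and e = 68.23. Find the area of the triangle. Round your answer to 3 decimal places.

The third angle is ∠E = 180° − ∠D − ∠F = 38.40°.
Law of sines: d = e·sin D/sin E ≈ 109.22.
Law of sines: f = e·sin F/sin E ≈ 78.347.
Area = ½·e·d·sin F ≈ 2657.7.

area ≈ 2657.675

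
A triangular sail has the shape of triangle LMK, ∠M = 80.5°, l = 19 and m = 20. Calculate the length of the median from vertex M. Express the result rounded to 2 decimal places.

Law of sines: sin L = l·sin M/m ≈ 0.93697.
Since m ≥ l, only the acute value applies: ∠L ≈ 69.55°.
Then ∠K = 180° − ∠M − ∠L ≈ 29.95°.
Law of sines gives k = m·sin K/sin M ≈ 10.124.
Median from M: ½√(2·k² + 2·l² − m²) ≈ 11.478.

m_M ≈ 11.48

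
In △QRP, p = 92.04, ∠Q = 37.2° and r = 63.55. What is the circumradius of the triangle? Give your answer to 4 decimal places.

By the law of cosines, q² = r² + p² − 2·r·p·cos Q = 3191.9, so q ≈ 56.497.
Area = ½·r·p·sin Q ≈ 1768.2.
Circumradius = q/(2 sin Q) ≈ 46.723.

46.7228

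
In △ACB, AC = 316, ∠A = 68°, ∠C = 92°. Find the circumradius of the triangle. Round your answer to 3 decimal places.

R ≈ 461.961

The third angle is ∠B = 180° − ∠A − ∠C = 20.00°.
Law of sines: CB = AC·sin A/sin B ≈ 856.65.
Law of sines: BA = AC·sin C/sin B ≈ 923.36.
Circumradius = AC/(2 sin B) ≈ 461.96.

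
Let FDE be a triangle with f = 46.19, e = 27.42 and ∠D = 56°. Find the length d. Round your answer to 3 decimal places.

By the law of cosines, d² = e² + f² − 2·e·f·cos D = 1468.9, so d ≈ 38.326.

38.326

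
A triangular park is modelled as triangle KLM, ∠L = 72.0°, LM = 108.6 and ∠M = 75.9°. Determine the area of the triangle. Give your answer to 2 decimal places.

The third angle is ∠K = 180° − ∠L − ∠M = 32.10°.
Law of sines: MK = LM·sin L/sin K ≈ 194.36.
Law of sines: KL = LM·sin M/sin K ≈ 198.21.
Area = ½·LM·MK·sin M ≈ 10236.

10235.99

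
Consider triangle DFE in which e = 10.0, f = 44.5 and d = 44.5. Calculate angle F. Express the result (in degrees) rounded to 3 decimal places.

∠F ≈ 83.549°

By the law of cosines, cos F = (e² + d² − f²) / (2·e·d) ≈ 0.11236, so ∠F ≈ 83.55°.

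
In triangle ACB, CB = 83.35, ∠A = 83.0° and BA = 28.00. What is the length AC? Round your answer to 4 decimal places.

81.9927

Law of sines: sin C = BA·sin A/CB ≈ 0.33343.
Since CB ≥ BA, only the acute value applies: ∠C ≈ 19.48°.
Then ∠B = 180° − ∠A − ∠C ≈ 77.52°.
Law of sines gives AC = CB·sin B/sin A ≈ 81.993.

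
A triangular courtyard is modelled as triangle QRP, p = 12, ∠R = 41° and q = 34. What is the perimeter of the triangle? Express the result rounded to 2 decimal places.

By the law of cosines, r² = p² + q² − 2·p·q·cos R = 684.16, so r ≈ 26.156.
Semiperimeter s = (34+26.156+12)/2 = 36.078.
Perimeter = 34 + 26.156 + 12 = 72.156.

72.16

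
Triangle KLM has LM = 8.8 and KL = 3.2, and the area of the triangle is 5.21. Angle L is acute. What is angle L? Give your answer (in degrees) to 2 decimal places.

21.72

From area = ½·KL·LM·sin L, we get sin L = 2·area/(KL·LM) ≈ 0.37003.
Taking the acute solution, ∠L ≈ 21.72°.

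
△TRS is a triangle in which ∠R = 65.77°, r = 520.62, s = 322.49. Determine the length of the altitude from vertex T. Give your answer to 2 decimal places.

h_T ≈ 294.08

Law of sines: sin S = s·sin R/r ≈ 0.56487.
Since r ≥ s, only the acute value applies: ∠S ≈ 34.39°.
Then ∠T = 180° − ∠R − ∠S ≈ 79.84°.
Law of sines gives t = r·sin T/sin R ≈ 561.96.
Area = ½·r·s·sin T ≈ 82630.
The altitude from T has length 2·area/t ≈ 294.08.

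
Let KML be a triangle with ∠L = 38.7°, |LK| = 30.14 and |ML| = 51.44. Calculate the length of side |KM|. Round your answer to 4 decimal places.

By the law of cosines, |KM|² = |ML|² + |LK|² − 2·|ML|·|LK|·cos L = 1134.5, so |KM| ≈ 33.683.

33.6828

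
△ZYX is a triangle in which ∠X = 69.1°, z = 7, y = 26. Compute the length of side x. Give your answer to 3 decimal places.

24.396

By the law of cosines, x² = z² + y² − 2·z·y·cos X = 595.15, so x ≈ 24.396.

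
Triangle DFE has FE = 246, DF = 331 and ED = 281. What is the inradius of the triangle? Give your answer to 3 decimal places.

r ≈ 78.658

Semiperimeter s = (246 + 281 + 331)/2 = 429.
Heron's formula: area = √(429·183·148·98) ≈ 33744.
Inradius = area/s = 33744/429 ≈ 78.658.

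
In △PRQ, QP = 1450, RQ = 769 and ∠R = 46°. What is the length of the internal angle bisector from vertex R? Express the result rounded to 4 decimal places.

1003.9000

Law of sines: sin P = RQ·sin R/QP ≈ 0.38150.
Since QP ≥ RQ, only the acute value applies: ∠P ≈ 22.43°.
Then ∠Q = 180° − ∠R − ∠P ≈ 111.57°.
Law of sines gives PR = QP·sin Q/sin R ≈ 1874.5.
The bisector from R has length 2·PR·RQ·cos(∠R/2)/(PR+RQ) ≈ 1003.9.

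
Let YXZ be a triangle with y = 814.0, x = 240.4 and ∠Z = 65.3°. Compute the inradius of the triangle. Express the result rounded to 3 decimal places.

By the law of cosines, z² = y² + x² − 2·y·x·cos Z = 5.5685e+05, so z ≈ 746.22.
Area = ½·y·x·sin Z ≈ 88891.
Semiperimeter s = (814+240.4+746.22)/2 = 900.31.
Inradius = area/s = 88891/900.31 ≈ 98.734.

r ≈ 98.734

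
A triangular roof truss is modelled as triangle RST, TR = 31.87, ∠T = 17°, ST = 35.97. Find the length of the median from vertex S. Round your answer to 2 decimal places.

m_S ≈ 21.25

By the law of cosines, RS² = ST² + TR² − 2·ST·TR·cos T = 116.99, so RS ≈ 10.816.
Median from S: ½√(2·RS² + 2·ST² − TR²) ≈ 21.248.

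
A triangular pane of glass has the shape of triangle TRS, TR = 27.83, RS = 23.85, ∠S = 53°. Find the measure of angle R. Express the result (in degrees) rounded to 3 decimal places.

83.810

Law of sines: sin T = RS·sin S/TR ≈ 0.68442.
Since TR ≥ RS, only the acute value applies: ∠T ≈ 43.19°.
Then ∠R = 180° − ∠S − ∠T ≈ 83.81°.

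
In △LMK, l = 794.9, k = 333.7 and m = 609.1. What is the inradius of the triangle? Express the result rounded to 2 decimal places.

r ≈ 108.77

Semiperimeter s = (794.9 + 609.1 + 333.7)/2 = 868.85.
Heron's formula: area = √(868.85·73.95·259.75·535.15) ≈ 94505.
Inradius = area/s = 94505/868.85 ≈ 108.77.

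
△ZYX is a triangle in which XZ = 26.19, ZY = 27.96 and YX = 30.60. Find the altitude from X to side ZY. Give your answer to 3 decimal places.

h_X ≈ 24.406

Semiperimeter s = (30.6 + 26.19 + 27.96)/2 = 42.375.
Heron's formula: area = √(42.375·11.775·16.185·14.415) ≈ 341.19.
The altitude from X has length 2·area/ZY ≈ 24.406.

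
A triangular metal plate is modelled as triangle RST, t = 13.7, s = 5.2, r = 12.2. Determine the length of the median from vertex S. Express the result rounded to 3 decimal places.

Median from S: ½√(2·t² + 2·r² − s²) ≈ 12.708.

12.708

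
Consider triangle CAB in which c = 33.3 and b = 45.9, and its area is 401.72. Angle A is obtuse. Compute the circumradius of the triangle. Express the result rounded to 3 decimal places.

From area = ½·b·c·sin A, we get sin A = 2·area/(b·c) ≈ 0.52565.
Taking the obtuse solution, ∠A ≈ 148.29°.
Law of cosines then gives a ≈ 76.264.
Circumradius = a/(2 sin A) ≈ 72.543.

72.543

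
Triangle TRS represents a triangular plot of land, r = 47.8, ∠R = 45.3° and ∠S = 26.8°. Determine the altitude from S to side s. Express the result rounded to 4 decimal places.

The third angle is ∠T = 180° − ∠R − ∠S = 107.90°.
Law of sines: t = r·sin T/sin R ≈ 63.993.
Law of sines: s = r·sin S/sin R ≈ 30.321.
Area = ½·r·t·sin S ≈ 689.59.
The altitude from S has length 2·area/s ≈ 45.486.

h_S ≈ 45.4862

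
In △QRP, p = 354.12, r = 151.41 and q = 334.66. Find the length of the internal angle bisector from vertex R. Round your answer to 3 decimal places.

By the law of cosines, cos R = (p² + q² − r²) / (2·p·q) ≈ 0.90488, so ∠R ≈ 25.19°.
The bisector from R has length 2·p·q·cos(∠R/2)/(p+q) ≈ 335.83.

t_R ≈ 335.832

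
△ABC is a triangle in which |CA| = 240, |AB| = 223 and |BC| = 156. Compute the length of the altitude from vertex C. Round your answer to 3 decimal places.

Semiperimeter s = (156 + 240 + 223)/2 = 309.5.
Heron's formula: area = √(309.5·153.5·69.5·86.5) ≈ 16900.
The altitude from C has length 2·area/|AB| ≈ 151.57.

h_C ≈ 151.569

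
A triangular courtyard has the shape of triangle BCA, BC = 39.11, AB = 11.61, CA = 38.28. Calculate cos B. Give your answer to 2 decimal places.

By the law of cosines, cos B = (AB² + BC² − CA²) / (2·AB·BC) ≈ 0.21916, so ∠B ≈ 77.34°.

cos B ≈ 0.22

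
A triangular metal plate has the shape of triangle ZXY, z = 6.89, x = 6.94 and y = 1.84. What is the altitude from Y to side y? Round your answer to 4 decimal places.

Semiperimeter s = (6.89 + 6.94 + 1.84)/2 = 7.835.
Heron's formula: area = √(7.835·0.945·0.895·5.995) ≈ 6.3029.
The altitude from Y has length 2·area/y ≈ 6.851.

6.8510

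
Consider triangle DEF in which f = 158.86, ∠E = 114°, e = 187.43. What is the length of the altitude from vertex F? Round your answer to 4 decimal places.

h_F ≈ 49.3283

Law of sines: sin F = f·sin E/e ≈ 0.77429.
Since e ≥ f, only the acute value applies: ∠F ≈ 50.74°.
Then ∠D = 180° − ∠E − ∠F ≈ 15.26°.
Law of sines gives d = e·sin D/sin E ≈ 53.997.
Area = ½·e·f·sin D ≈ 3918.1.
The altitude from F has length 2·area/f ≈ 49.328.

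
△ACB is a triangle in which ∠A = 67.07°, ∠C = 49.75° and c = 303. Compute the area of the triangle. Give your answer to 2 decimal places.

The third angle is ∠B = 180° − ∠A − ∠C = 63.18°.
Law of sines: a = c·sin A/sin C ≈ 365.63.
Law of sines: b = c·sin B/sin C ≈ 354.29.
Area = ½·c·a·sin B ≈ 49434.

area ≈ 49433.65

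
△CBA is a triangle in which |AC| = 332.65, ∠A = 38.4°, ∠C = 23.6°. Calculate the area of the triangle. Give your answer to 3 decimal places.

15582.741

The third angle is ∠B = 180° − ∠A − ∠C = 118.00°.
Law of sines: |BA| = |AC|·sin C/sin B ≈ 150.83.
Law of sines: |CB| = |AC|·sin A/sin B ≈ 234.02.
Area = ½·|AC|·|BA|·sin A ≈ 15583.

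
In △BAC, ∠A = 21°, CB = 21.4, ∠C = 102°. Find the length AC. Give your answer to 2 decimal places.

50.08

The third angle is ∠B = 180° − ∠A − ∠C = 57.00°.
Law of sines: AC = CB·sin B/sin A ≈ 50.081.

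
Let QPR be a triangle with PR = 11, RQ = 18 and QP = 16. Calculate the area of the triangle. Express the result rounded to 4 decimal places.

area ≈ 86.9968

Semiperimeter s = (11 + 18 + 16)/2 = 22.5.
Heron's formula: area = √(22.5·11.5·4.5·6.5) ≈ 86.997.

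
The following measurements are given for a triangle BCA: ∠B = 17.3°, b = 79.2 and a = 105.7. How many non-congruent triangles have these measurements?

2

a·sin B = 105.7·sin(17.3°) ≈ 31.43.
Since a sin B < b < a (31.43 < 79.2 < 105.7), two triangles exist.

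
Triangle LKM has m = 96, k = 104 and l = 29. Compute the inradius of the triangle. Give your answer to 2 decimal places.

12.04

Semiperimeter s = (29 + 104 + 96)/2 = 114.5.
Heron's formula: area = √(114.5·85.5·10.5·18.5) ≈ 1379.
Inradius = area/s = 1379/114.5 ≈ 12.044.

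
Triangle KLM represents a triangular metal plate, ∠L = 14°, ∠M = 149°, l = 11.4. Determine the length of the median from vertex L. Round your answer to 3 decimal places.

The third angle is ∠K = 180° − ∠L − ∠M = 17.00°.
Law of sines: k = l·sin K/sin L ≈ 13.777.
Law of sines: m = l·sin M/sin L ≈ 24.27.
Median from L: ½√(2·m² + 2·k² − l²) ≈ 18.893.

m_L ≈ 18.893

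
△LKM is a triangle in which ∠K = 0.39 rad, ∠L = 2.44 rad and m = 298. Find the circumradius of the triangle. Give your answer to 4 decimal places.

The third angle is ∠M = π − ∠L − ∠K = 0.312 rad.
Law of sines: l = m·sin L/sin M ≈ 627.38.
Law of sines: k = m·sin K/sin M ≈ 369.55.
Circumradius = m/(2 sin M) ≈ 486.01.

486.0149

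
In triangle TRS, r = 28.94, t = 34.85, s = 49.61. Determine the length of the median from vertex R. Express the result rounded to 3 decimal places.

40.354

Median from R: ½√(2·s² + 2·t² − r²) ≈ 40.354.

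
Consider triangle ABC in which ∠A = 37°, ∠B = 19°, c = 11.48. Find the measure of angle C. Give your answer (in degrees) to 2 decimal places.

124.00

The third angle is ∠C = 180° − ∠A − ∠B = 124.00°.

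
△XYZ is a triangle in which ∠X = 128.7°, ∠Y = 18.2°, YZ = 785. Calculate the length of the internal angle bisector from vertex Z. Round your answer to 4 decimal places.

The third angle is ∠Z = 180° − ∠X − ∠Y = 33.10°.
Law of sines: ZX = YZ·sin Y/sin X ≈ 314.16.
Law of sines: XY = YZ·sin Z/sin X ≈ 549.3.
The bisector from Z has length 2·YZ·ZX·cos(∠Z/2)/(YZ+ZX) ≈ 430.15.

430.1479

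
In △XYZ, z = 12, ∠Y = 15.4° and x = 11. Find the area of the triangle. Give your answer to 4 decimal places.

Area = ½·z·x·sin Y ≈ 17.527.

17.5267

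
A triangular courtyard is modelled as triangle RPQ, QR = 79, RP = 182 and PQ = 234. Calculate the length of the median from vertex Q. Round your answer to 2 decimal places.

Median from Q: ½√(2·PQ² + 2·QR² − RP²) ≈ 149.06.

149.06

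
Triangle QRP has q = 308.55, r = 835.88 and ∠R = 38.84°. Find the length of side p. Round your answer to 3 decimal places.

1053.503

Law of sines: sin Q = q·sin R/r ≈ 0.23150.
Since r ≥ q, only the acute value applies: ∠Q ≈ 13.39°.
Then ∠P = 180° − ∠R − ∠Q ≈ 127.77°.
Law of sines gives p = r·sin P/sin R ≈ 1053.5.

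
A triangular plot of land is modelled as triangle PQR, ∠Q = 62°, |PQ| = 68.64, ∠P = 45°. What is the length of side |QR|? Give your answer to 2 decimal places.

The third angle is ∠R = 180° − ∠P − ∠Q = 73.00°.
Law of sines: |QR| = |PQ|·sin P/sin R ≈ 50.753.

50.75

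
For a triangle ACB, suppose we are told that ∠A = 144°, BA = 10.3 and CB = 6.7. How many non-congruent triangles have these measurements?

BA·sin A = 10.3·sin(144°) ≈ 6.054.
Since ∠A is not acute, a triangle exists only if CB > BA; here CB ≤ BA, so there is no triangle.

0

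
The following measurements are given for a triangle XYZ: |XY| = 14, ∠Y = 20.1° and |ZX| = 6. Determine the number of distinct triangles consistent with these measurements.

2

|XY|·sin Y = 14·sin(20.1°) ≈ 4.811.
Since |XY| sin Y < |ZX| < |XY| (4.811 < 6 < 14), two triangles exist.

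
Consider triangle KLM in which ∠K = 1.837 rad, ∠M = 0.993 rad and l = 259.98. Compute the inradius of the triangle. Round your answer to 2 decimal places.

The third angle is ∠L = π − ∠M − ∠K = 0.312 rad.
Law of sines: k = l·sin K/sin L ≈ 818.14.
Law of sines: m = l·sin M/sin L ≈ 710.35.
Area = ½·l·k·sin M ≈ 89087.
Semiperimeter s = (818.14+259.98+710.35)/2 = 894.24.
Inradius = area/s = 89087/894.24 ≈ 99.623.

r ≈ 99.62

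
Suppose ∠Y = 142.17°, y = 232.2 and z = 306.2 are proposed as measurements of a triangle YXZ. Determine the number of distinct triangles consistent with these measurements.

z·sin Y = 306.2·sin(142.17°) ≈ 187.8.
Since ∠Y is not acute, a triangle exists only if y > z; here y ≤ z, so there is no triangle.

0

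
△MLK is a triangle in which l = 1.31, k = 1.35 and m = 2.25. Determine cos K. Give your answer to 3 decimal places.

By the law of cosines, cos K = (m² + l² − k²) / (2·m·l) ≈ 0.84073, so ∠K ≈ 32.78°.

0.841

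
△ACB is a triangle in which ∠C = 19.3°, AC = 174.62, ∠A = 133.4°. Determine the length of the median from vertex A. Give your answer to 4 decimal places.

m_A ≈ 63.5048

The third angle is ∠B = 180° − ∠A − ∠C = 27.30°.
Law of sines: CB = AC·sin A/sin B ≈ 276.63.
Law of sines: BA = AC·sin C/sin B ≈ 125.84.
Median from A: ½√(2·BA² + 2·AC² − CB²) ≈ 63.505.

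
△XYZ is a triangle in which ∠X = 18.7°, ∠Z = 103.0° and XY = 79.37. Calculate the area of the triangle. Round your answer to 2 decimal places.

area ≈ 881.81

The third angle is ∠Y = 180° − ∠Z − ∠X = 58.30°.
Law of sines: YZ = XY·sin X/sin Z ≈ 26.116.
Law of sines: ZX = XY·sin Y/sin Z ≈ 69.305.
Area = ½·XY·YZ·sin Y ≈ 881.81.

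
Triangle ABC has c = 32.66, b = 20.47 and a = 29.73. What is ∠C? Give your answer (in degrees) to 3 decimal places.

By the law of cosines, cos C = (a² + b² − c²) / (2·a·b) ≈ 0.19408, so ∠C ≈ 78.81°.

∠C ≈ 78.809°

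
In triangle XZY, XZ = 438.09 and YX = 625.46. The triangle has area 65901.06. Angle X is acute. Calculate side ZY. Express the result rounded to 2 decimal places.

From area = ½·YX·XZ·sin X, we get sin X = 2·area/(YX·XZ) ≈ 0.48102.
Taking the acute solution, ∠X ≈ 28.75°.
Law of cosines then gives ZY ≈ 320.42.

320.42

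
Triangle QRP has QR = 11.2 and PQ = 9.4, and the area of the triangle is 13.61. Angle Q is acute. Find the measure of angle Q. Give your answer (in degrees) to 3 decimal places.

From area = ½·PQ·QR·sin Q, we get sin Q = 2·area/(PQ·QR) ≈ 0.25855.
Taking the acute solution, ∠Q ≈ 14.98°.

14.984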